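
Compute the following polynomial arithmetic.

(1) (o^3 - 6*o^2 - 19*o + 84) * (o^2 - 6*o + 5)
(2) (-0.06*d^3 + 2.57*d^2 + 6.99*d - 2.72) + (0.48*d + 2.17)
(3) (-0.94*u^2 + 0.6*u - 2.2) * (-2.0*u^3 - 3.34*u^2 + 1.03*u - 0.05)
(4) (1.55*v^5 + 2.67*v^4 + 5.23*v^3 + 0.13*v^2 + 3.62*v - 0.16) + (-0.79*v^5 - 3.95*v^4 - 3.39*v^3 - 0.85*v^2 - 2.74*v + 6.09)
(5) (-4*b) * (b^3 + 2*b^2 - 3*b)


(1) = o^5 - 12*o^4 + 22*o^3 + 168*o^2 - 599*o + 420
(2) = -0.06*d^3 + 2.57*d^2 + 7.47*d - 0.55
(3) = 1.88*u^5 + 1.9396*u^4 + 1.4278*u^3 + 8.013*u^2 - 2.296*u + 0.11
(4) = 0.76*v^5 - 1.28*v^4 + 1.84*v^3 - 0.72*v^2 + 0.88*v + 5.93
(5) = -4*b^4 - 8*b^3 + 12*b^2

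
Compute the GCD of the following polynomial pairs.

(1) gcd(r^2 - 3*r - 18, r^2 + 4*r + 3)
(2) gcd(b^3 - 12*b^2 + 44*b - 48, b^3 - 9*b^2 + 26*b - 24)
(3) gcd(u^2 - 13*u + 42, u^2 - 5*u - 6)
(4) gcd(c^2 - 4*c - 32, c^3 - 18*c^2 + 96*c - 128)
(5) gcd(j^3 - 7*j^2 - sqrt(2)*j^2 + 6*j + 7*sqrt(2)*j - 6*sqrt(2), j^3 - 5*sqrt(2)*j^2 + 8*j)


(1) = r + 3
(2) = b^2 - 6*b + 8
(3) = gcd((u - 7)*(u - 6), (u - 6)*(u + 1)) = u - 6
(4) = gcd((c - 8)*(c + 4), (c - 8)^2*(c - 2)) = c - 8
(5) = j - sqrt(2)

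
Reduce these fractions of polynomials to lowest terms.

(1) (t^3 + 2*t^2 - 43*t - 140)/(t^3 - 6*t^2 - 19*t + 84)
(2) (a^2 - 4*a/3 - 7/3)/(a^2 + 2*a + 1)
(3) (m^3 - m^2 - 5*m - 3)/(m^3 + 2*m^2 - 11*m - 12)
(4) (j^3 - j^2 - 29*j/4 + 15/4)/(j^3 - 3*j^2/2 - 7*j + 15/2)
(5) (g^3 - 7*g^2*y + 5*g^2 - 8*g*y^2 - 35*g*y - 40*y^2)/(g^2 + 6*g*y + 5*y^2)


(1) = (t + 5)/(t - 3)
(2) = (3*a - 7)/(3*a + 3)
(3) = (m + 1)/(m + 4)
(4) = (2*j - 1)/(2*j - 2)
(5) = (g^2 - 8*g*y + 5*g - 40*y)/(g + 5*y)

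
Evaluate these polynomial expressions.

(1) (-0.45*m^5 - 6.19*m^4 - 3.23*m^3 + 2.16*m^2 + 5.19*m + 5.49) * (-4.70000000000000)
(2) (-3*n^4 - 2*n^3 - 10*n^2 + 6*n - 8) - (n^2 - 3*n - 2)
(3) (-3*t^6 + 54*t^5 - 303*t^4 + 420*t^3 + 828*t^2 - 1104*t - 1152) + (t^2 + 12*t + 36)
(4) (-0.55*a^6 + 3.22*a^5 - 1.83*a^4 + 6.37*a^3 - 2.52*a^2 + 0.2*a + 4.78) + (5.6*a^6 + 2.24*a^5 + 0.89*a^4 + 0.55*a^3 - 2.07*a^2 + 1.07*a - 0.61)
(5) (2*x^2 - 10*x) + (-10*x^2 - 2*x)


(1) = 2.115*m^5 + 29.093*m^4 + 15.181*m^3 - 10.152*m^2 - 24.393*m - 25.803
(2) = -3*n^4 - 2*n^3 - 11*n^2 + 9*n - 6
(3) = -3*t^6 + 54*t^5 - 303*t^4 + 420*t^3 + 829*t^2 - 1092*t - 1116
(4) = 5.05*a^6 + 5.46*a^5 - 0.94*a^4 + 6.92*a^3 - 4.59*a^2 + 1.27*a + 4.17
(5) = -8*x^2 - 12*x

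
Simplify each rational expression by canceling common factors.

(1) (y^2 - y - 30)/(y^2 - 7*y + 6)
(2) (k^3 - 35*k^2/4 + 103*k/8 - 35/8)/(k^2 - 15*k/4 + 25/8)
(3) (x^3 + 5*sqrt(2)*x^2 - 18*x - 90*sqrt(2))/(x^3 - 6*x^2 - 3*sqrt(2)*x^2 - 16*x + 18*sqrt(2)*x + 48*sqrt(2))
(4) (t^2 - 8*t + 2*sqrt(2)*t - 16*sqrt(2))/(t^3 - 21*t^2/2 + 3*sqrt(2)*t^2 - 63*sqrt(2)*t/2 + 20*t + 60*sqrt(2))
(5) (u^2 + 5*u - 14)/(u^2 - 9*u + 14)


(1) = (y + 5)/(y - 1)
(2) = (2*k^2 - 15*k + 7)/(2*k - 5)
(3) = (x^2 + 8*sqrt(2)*x + 30)/(x^2 - 6*x - 16)
(4) = (2*t + 4*sqrt(2))/(2*t^2 + t*(-5 + 6*sqrt(2)) - 15*sqrt(2))
(5) = (u + 7)/(u - 7)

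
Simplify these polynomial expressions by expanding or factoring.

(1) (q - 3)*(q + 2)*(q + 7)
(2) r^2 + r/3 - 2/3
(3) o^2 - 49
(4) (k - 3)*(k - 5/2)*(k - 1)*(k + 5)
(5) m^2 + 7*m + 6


(1) = q^3 + 6*q^2 - 13*q - 42
(2) = (r - 2/3)*(r + 1)
(3) = (o - 7)*(o + 7)
(4) = k^4 - 3*k^3/2 - 39*k^2/2 + 115*k/2 - 75/2
(5) = (m + 1)*(m + 6)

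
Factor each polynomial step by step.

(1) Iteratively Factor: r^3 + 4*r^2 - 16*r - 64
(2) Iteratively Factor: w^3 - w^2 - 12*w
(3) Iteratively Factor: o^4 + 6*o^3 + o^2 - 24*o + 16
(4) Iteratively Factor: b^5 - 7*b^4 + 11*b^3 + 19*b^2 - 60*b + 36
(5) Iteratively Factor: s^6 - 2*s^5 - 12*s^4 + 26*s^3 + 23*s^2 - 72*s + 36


(1) = (r - 4)*(r^2 + 8*r + 16) = (r - 4)*(r + 4)*(r + 4)
(2) = (w - 4)*(w^2 + 3*w) = (w - 4)*(w + 3)*(w)
(3) = (o - 1)*(o^3 + 7*o^2 + 8*o - 16) = (o - 1)*(o + 4)*(o^2 + 3*o - 4) = (o - 1)*(o + 4)^2*(o - 1)
(4) = (b - 3)*(b^4 - 4*b^3 - b^2 + 16*b - 12) = (b - 3)*(b - 2)*(b^3 - 2*b^2 - 5*b + 6) = (b - 3)^2*(b - 2)*(b^2 + b - 2) = (b - 3)^2*(b - 2)*(b - 1)*(b + 2)
(5) = (s + 3)*(s^5 - 5*s^4 + 3*s^3 + 17*s^2 - 28*s + 12) = (s - 1)*(s + 3)*(s^4 - 4*s^3 - s^2 + 16*s - 12) = (s - 1)^2*(s + 3)*(s^3 - 3*s^2 - 4*s + 12) = (s - 1)^2*(s + 2)*(s + 3)*(s^2 - 5*s + 6) = (s - 3)*(s - 1)^2*(s + 2)*(s + 3)*(s - 2)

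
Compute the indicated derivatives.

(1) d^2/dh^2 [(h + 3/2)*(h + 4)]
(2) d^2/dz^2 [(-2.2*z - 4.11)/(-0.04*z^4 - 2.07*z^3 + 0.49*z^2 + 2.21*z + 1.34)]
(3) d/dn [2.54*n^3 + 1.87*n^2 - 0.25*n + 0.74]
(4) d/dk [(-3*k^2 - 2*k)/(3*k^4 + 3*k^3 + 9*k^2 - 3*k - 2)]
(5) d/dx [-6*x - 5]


(1) = 2
(2) = (0.04224*z^7 + 3.04608*z^6 + 66.5112*z^5 + 197.65938*z^4 - 44.610144*z^3 - 31.019364*z^2 + 86.439102*z + 21.71989)/(6.4e-5*z^12 + 0.009936*z^11 + 0.511836*z^10 + 8.615703*z^9 - 7.374351*z^8 - 27.323682*z^7 - 3.149653*z^6 + 37.604106*z^5 + 28.851231*z^4 - 8.349701*z^3 - 22.273614*z^2 - 11.904828*z - 2.406104)
(3) = 7.62*n^2 + 3.74*n - 0.25
(4) = (18*k^5 + 27*k^4 + 12*k^3 + 27*k^2 + 12*k + 4)/(9*k^8 + 18*k^7 + 63*k^6 + 36*k^5 + 51*k^4 - 66*k^3 - 27*k^2 + 12*k + 4)
(5) = -6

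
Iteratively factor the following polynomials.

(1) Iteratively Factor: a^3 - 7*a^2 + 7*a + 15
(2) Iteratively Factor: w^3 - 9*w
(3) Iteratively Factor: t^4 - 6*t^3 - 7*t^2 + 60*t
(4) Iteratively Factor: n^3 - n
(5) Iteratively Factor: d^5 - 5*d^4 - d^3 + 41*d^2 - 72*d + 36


(1) = (a - 5)*(a^2 - 2*a - 3) = (a - 5)*(a - 3)*(a + 1)
(2) = (w)*(w^2 - 9) = w*(w + 3)*(w - 3)
(3) = (t - 4)*(t^3 - 2*t^2 - 15*t) = (t - 4)*(t + 3)*(t^2 - 5*t) = t*(t - 4)*(t + 3)*(t - 5)
(4) = (n)*(n^2 - 1) = n*(n + 1)*(n - 1)
(5) = (d - 2)*(d^4 - 3*d^3 - 7*d^2 + 27*d - 18) = (d - 2)^2*(d^3 - d^2 - 9*d + 9) = (d - 3)*(d - 2)^2*(d^2 + 2*d - 3) = (d - 3)*(d - 2)^2*(d - 1)*(d + 3)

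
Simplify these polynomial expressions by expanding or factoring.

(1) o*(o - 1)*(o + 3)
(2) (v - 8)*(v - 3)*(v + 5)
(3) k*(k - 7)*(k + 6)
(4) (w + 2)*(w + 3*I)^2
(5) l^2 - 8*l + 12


(1) = o^3 + 2*o^2 - 3*o
(2) = v^3 - 6*v^2 - 31*v + 120
(3) = k^3 - k^2 - 42*k
(4) = w^3 + 2*w^2 + 6*I*w^2 - 9*w + 12*I*w - 18
(5) = (l - 6)*(l - 2)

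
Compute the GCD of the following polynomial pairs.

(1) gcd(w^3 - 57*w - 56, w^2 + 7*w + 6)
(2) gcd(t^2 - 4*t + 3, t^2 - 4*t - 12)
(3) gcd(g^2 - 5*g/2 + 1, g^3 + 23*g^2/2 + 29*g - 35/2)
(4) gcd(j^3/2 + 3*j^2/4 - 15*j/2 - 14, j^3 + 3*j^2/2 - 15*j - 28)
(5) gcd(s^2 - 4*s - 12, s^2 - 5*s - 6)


(1) = gcd((w - 8)*(w + 1)*(w + 7), (w + 1)*(w + 6)) = w + 1
(2) = gcd((t - 3)*(t - 1), (t - 6)*(t + 2)) = 1
(3) = g - 1/2
(4) = gcd((j/2 + 1)*(j - 4)*(j + 7/2), (j - 4)*(j + 2)*(j + 7/2)) = j^3 + 3*j^2/2 - 15*j - 28
(5) = gcd((s - 6)*(s + 2), (s - 6)*(s + 1)) = s - 6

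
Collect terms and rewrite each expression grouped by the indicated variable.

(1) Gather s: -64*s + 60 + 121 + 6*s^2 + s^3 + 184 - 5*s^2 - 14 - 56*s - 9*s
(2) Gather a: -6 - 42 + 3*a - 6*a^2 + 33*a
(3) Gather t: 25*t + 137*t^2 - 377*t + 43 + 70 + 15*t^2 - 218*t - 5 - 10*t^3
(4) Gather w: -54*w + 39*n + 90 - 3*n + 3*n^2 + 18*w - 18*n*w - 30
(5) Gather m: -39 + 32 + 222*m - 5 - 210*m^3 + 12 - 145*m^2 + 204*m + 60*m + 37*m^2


(1) = s^3 + s^2 - 129*s + 351
(2) = -6*a^2 + 36*a - 48
(3) = -10*t^3 + 152*t^2 - 570*t + 108
(4) = 3*n^2 + 36*n + w*(-18*n - 36) + 60
(5) = -210*m^3 - 108*m^2 + 486*m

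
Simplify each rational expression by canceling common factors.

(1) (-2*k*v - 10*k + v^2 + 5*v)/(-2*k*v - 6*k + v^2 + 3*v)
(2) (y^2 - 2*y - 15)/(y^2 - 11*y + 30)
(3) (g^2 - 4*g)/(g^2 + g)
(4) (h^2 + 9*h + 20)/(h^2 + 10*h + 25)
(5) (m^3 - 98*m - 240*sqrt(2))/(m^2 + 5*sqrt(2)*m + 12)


(1) = (v + 5)/(v + 3)
(2) = (y + 3)/(y - 6)
(3) = (g - 4)/(g + 1)
(4) = (h + 4)/(h + 5)
(5) = (m^2 - 3*sqrt(2)*m - 80)/(m + 2*sqrt(2))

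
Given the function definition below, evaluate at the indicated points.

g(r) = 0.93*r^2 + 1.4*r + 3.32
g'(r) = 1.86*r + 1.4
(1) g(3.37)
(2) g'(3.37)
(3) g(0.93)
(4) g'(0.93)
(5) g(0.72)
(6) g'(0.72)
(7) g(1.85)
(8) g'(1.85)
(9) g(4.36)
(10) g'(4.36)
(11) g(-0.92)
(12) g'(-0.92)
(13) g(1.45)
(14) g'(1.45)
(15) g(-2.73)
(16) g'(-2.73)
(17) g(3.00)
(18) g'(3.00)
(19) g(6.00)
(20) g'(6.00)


(1) = 18.60
(2) = 7.67
(3) = 5.43
(4) = 3.13
(5) = 4.81
(6) = 2.74
(7) = 9.09
(8) = 4.84
(9) = 27.10
(10) = 9.51
(11) = 2.82
(12) = -0.31
(13) = 7.31
(14) = 4.10
(15) = 6.43
(16) = -3.68
(17) = 15.89
(18) = 6.98
(19) = 45.20
(20) = 12.56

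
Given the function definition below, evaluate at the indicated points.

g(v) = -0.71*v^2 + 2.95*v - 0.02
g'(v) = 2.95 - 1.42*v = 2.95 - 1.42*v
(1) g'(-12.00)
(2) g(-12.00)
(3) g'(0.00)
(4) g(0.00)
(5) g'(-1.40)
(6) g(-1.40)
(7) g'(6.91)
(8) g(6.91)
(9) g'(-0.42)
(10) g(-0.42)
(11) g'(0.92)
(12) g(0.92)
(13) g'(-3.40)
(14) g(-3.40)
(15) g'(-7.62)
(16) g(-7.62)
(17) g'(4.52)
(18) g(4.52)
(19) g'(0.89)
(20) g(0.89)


(1) = 19.99
(2) = -137.66
(3) = 2.95
(4) = -0.02
(5) = 4.94
(6) = -5.54
(7) = -6.86
(8) = -13.54
(9) = 3.55
(10) = -1.38
(11) = 1.64
(12) = 2.09
(13) = 7.78
(14) = -18.26
(15) = 13.77
(16) = -63.72
(17) = -3.47
(18) = -1.19
(19) = 1.69
(20) = 2.04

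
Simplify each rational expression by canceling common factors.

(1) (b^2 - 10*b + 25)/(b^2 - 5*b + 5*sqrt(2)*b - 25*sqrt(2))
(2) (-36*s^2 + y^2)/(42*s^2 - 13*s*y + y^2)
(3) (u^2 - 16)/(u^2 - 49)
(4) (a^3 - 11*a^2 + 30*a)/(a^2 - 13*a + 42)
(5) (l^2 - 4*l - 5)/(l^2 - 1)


(1) = (b - 5)/(b + 5*sqrt(2))
(2) = (6*s + y)/(-7*s + y)
(3) = (u^2 - 16)/(u^2 - 49)
(4) = (a^2 - 5*a)/(a - 7)
(5) = (l - 5)/(l - 1)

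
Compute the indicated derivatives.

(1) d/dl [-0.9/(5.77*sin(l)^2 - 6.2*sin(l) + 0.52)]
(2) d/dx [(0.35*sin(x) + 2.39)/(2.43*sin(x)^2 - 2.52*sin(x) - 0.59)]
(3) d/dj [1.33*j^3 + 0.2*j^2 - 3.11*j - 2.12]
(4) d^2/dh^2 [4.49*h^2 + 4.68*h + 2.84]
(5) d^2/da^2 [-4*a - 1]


(1) = (10.386*sin(l) - 5.58)*cos(l)/(5.77*sin(l)^2 - 6.2*sin(l) + 0.52)^2
(2) = (-0.8505*sin(x)^2 - 11.6154*sin(x) + 5.8163)*cos(x)/(5.9049*sin(x)^4 - 12.2472*sin(x)^3 + 3.483*sin(x)^2 + 2.9736*sin(x) + 0.3481)
(3) = 3.99*j^2 + 0.4*j - 3.11
(4) = 8.98000000000000
(5) = 0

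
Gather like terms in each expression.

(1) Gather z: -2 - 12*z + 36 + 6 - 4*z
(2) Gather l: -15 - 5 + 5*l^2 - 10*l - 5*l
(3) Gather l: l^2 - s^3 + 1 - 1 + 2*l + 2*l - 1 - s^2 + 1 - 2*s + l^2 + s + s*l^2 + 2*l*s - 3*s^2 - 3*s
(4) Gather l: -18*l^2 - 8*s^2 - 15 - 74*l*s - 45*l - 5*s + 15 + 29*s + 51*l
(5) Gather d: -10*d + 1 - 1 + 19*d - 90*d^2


(1) = 40 - 16*z
(2) = 5*l^2 - 15*l - 20
(3) = l^2*(s + 2) + l*(2*s + 4) - s^3 - 4*s^2 - 4*s
(4) = -18*l^2 + l*(6 - 74*s) - 8*s^2 + 24*s
(5) = -90*d^2 + 9*d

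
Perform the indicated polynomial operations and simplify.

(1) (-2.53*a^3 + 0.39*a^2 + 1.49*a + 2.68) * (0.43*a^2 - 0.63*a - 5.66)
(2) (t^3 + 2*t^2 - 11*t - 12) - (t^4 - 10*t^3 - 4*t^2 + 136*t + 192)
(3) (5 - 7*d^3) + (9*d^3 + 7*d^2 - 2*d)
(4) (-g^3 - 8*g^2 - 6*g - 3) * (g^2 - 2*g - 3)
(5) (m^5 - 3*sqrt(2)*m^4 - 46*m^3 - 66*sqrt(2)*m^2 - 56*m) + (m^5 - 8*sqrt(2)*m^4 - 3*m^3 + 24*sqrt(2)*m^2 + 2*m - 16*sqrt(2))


(1) = -1.0879*a^5 + 1.7616*a^4 + 14.7148*a^3 - 1.9937*a^2 - 10.1218*a - 15.1688
(2) = -t^4 + 11*t^3 + 6*t^2 - 147*t - 204
(3) = 2*d^3 + 7*d^2 - 2*d + 5
(4) = -g^5 - 6*g^4 + 13*g^3 + 33*g^2 + 24*g + 9
(5) = 2*m^5 - 11*sqrt(2)*m^4 - 49*m^3 - 42*sqrt(2)*m^2 - 54*m - 16*sqrt(2)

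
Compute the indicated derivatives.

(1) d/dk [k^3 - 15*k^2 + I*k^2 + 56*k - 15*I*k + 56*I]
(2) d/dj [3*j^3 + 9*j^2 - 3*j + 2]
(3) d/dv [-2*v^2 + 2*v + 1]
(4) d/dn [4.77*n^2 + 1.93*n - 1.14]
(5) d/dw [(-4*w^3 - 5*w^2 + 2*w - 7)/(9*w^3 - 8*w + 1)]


(1) = 3*k^2 + 2*k*(-15 + I) + 56 - 15*I
(2) = 9*j^2 + 18*j - 3
(3) = 2 - 4*v
(4) = 9.54*n + 1.93
(5) = (45*w^4 + 28*w^3 + 217*w^2 - 10*w - 54)/(81*w^6 - 144*w^4 + 18*w^3 + 64*w^2 - 16*w + 1)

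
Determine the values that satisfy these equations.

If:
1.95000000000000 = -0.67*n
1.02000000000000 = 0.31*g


Then:
g = 3.29
n = -2.91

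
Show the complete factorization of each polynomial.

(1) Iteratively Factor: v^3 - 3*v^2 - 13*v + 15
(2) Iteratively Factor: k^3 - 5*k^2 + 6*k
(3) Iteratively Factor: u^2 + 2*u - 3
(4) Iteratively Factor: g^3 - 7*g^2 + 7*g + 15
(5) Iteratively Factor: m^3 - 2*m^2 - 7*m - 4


(1) = (v - 1)*(v^2 - 2*v - 15) = (v - 1)*(v + 3)*(v - 5)
(2) = (k)*(k^2 - 5*k + 6) = k*(k - 3)*(k - 2)
(3) = (u - 1)*(u + 3)
(4) = (g + 1)*(g^2 - 8*g + 15) = (g - 3)*(g + 1)*(g - 5)
(5) = (m + 1)*(m^2 - 3*m - 4) = (m - 4)*(m + 1)*(m + 1)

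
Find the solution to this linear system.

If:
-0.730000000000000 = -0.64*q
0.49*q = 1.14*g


Then:
g = 0.49
q = 1.14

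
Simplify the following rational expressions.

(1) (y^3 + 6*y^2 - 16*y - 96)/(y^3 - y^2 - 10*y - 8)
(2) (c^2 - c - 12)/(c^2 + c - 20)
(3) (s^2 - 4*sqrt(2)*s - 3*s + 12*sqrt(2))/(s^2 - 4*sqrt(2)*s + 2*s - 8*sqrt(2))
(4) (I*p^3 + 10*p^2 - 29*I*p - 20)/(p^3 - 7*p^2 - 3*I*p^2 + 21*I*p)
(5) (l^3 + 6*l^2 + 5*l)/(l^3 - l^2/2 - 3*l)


(1) = (y^2 + 10*y + 24)/(y^2 + 3*y + 2)
(2) = (c + 3)/(c + 5)
(3) = (s - 3)/(s + 2)
(4) = (I*p^3 + 10*p^2 - 29*I*p - 20)/(p^3 + p^2*(-7 - 3*I) + 21*I*p)
(5) = (2*l^2 + 12*l + 10)/(2*l^2 - l - 6)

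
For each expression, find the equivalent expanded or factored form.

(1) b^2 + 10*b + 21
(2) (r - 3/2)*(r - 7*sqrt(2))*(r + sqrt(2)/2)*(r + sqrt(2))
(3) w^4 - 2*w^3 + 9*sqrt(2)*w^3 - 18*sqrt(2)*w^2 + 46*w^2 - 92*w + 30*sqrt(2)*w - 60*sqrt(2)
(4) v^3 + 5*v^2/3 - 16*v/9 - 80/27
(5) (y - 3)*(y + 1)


(1) = (b + 3)*(b + 7)
(2) = r^4 - 11*sqrt(2)*r^3/2 - 3*r^3/2 - 20*r^2 + 33*sqrt(2)*r^2/4 - 7*sqrt(2)*r + 30*r + 21*sqrt(2)/2
(3) = (w - 2)*(w + sqrt(2))*(w + 3*sqrt(2))*(w + 5*sqrt(2))
(4) = (v - 4/3)*(v + 4/3)*(v + 5/3)
(5) = y^2 - 2*y - 3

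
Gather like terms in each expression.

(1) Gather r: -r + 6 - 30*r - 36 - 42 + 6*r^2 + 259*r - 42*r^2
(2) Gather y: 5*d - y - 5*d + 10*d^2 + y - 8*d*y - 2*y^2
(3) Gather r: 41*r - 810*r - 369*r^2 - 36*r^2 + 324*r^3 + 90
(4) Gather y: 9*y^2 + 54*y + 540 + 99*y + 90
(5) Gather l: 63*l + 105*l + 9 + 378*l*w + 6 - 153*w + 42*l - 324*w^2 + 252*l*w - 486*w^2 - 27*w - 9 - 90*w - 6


(1) = -36*r^2 + 228*r - 72
(2) = 10*d^2 - 8*d*y - 2*y^2
(3) = 324*r^3 - 405*r^2 - 769*r + 90
(4) = 9*y^2 + 153*y + 630
(5) = l*(630*w + 210) - 810*w^2 - 270*w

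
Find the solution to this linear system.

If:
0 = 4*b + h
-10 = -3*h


Then:
b = -5/6
h = 10/3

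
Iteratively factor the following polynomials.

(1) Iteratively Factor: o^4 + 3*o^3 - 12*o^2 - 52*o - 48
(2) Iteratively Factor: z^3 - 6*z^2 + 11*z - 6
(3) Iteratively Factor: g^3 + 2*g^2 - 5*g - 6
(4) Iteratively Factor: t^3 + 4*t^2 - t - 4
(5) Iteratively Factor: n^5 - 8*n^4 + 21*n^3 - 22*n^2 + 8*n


(1) = (o + 3)*(o^3 - 12*o - 16) = (o + 2)*(o + 3)*(o^2 - 2*o - 8) = (o - 4)*(o + 2)*(o + 3)*(o + 2)
(2) = (z - 2)*(z^2 - 4*z + 3) = (z - 3)*(z - 2)*(z - 1)
(3) = (g + 3)*(g^2 - g - 2) = (g - 2)*(g + 3)*(g + 1)
(4) = (t - 1)*(t^2 + 5*t + 4) = (t - 1)*(t + 4)*(t + 1)
(5) = (n - 2)*(n^4 - 6*n^3 + 9*n^2 - 4*n) = n*(n - 2)*(n^3 - 6*n^2 + 9*n - 4) = n*(n - 2)*(n - 1)*(n^2 - 5*n + 4) = n*(n - 4)*(n - 2)*(n - 1)*(n - 1)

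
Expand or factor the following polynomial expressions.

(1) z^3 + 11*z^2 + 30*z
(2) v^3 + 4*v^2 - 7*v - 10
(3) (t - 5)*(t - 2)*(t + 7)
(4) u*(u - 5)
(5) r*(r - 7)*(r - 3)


(1) = z*(z + 5)*(z + 6)
(2) = (v - 2)*(v + 1)*(v + 5)
(3) = t^3 - 39*t + 70
(4) = u^2 - 5*u
(5) = r^3 - 10*r^2 + 21*r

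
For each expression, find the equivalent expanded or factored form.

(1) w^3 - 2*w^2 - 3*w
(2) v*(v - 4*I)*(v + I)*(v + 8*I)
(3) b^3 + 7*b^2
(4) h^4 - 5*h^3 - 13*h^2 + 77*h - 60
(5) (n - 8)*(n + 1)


(1) = w*(w - 3)*(w + 1)
(2) = v^4 + 5*I*v^3 + 28*v^2 + 32*I*v
(3) = b^2*(b + 7)
(4) = (h - 5)*(h - 3)*(h - 1)*(h + 4)
(5) = n^2 - 7*n - 8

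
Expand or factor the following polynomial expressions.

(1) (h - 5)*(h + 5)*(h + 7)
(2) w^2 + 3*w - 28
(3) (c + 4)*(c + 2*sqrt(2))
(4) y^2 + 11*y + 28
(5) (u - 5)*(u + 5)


(1) = h^3 + 7*h^2 - 25*h - 175
(2) = (w - 4)*(w + 7)
(3) = c^2 + 2*sqrt(2)*c + 4*c + 8*sqrt(2)
(4) = (y + 4)*(y + 7)
(5) = u^2 - 25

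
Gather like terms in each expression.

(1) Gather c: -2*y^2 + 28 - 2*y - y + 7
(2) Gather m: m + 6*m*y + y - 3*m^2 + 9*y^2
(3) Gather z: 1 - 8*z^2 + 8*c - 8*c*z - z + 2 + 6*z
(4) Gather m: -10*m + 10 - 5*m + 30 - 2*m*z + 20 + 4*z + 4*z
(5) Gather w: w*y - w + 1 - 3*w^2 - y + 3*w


(1) = -2*y^2 - 3*y + 35
(2) = -3*m^2 + m*(6*y + 1) + 9*y^2 + y
(3) = 8*c - 8*z^2 + z*(5 - 8*c) + 3
(4) = m*(-2*z - 15) + 8*z + 60
(5) = -3*w^2 + w*(y + 2) - y + 1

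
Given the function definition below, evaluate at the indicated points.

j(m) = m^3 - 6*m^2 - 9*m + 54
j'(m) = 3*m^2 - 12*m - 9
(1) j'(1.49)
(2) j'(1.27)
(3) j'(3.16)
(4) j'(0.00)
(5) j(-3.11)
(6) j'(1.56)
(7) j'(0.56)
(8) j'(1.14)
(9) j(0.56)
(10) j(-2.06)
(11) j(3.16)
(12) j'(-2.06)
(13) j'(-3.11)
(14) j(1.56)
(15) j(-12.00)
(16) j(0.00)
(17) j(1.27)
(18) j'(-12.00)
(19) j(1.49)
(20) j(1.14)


(1) = -20.22
(2) = -19.40
(3) = -16.96
(4) = -9.00
(5) = -6.12
(6) = -20.42
(7) = -14.78
(8) = -18.78
(9) = 47.25
(10) = 38.34
(11) = -2.80
(12) = 28.45
(13) = 57.34
(14) = 29.15
(15) = -2430.00
(16) = 54.00
(17) = 34.94
(18) = 567.00
(19) = 30.58
(20) = 37.42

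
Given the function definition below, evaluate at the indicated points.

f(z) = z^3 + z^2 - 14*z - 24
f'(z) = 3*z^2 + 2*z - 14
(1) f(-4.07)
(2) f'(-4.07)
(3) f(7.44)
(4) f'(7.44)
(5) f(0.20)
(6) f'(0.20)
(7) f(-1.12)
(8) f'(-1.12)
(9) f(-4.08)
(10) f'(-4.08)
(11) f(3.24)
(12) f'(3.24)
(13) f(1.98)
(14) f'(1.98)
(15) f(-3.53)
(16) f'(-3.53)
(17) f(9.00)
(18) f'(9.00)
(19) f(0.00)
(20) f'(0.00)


(1) = -17.87
(2) = 27.55
(3) = 339.02
(4) = 166.94
(5) = -26.75
(6) = -13.48
(7) = -8.47
(8) = -12.48
(9) = -18.15
(10) = 27.78
(11) = -24.85
(12) = 23.97
(13) = -40.04
(14) = 1.72
(15) = -6.11
(16) = 16.32
(17) = 660.00
(18) = 247.00
(19) = -24.00
(20) = -14.00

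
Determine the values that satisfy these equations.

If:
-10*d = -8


Then:
d = 4/5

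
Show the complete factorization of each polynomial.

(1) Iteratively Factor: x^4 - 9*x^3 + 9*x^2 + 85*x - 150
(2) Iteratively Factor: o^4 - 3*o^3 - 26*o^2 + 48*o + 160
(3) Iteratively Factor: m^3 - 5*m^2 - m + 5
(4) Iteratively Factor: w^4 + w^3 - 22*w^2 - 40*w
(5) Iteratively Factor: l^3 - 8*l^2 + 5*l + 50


(1) = (x + 3)*(x^3 - 12*x^2 + 45*x - 50) = (x - 2)*(x + 3)*(x^2 - 10*x + 25) = (x - 5)*(x - 2)*(x + 3)*(x - 5)
(2) = (o - 5)*(o^3 + 2*o^2 - 16*o - 32) = (o - 5)*(o - 4)*(o^2 + 6*o + 8) = (o - 5)*(o - 4)*(o + 4)*(o + 2)
(3) = (m - 5)*(m^2 - 1) = (m - 5)*(m - 1)*(m + 1)
(4) = (w)*(w^3 + w^2 - 22*w - 40) = w*(w + 4)*(w^2 - 3*w - 10) = w*(w - 5)*(w + 4)*(w + 2)
(5) = (l - 5)*(l^2 - 3*l - 10) = (l - 5)^2*(l + 2)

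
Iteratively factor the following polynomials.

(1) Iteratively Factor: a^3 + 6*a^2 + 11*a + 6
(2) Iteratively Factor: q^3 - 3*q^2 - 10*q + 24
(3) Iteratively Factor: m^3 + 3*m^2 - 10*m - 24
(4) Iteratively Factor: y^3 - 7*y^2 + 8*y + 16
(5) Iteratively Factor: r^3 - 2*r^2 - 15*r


(1) = (a + 2)*(a^2 + 4*a + 3) = (a + 2)*(a + 3)*(a + 1)
(2) = (q + 3)*(q^2 - 6*q + 8) = (q - 4)*(q + 3)*(q - 2)
(3) = (m + 4)*(m^2 - m - 6) = (m - 3)*(m + 4)*(m + 2)
(4) = (y - 4)*(y^2 - 3*y - 4) = (y - 4)*(y + 1)*(y - 4)
(5) = (r - 5)*(r^2 + 3*r) = (r - 5)*(r + 3)*(r)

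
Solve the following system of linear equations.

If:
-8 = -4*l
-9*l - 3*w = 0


Then:
l = 2
w = -6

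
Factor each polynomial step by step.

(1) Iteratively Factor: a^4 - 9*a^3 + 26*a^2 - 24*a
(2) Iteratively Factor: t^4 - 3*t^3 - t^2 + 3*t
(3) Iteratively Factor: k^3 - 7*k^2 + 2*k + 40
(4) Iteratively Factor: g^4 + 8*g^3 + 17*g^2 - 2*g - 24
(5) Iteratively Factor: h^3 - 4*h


(1) = (a)*(a^3 - 9*a^2 + 26*a - 24) = a*(a - 2)*(a^2 - 7*a + 12) = a*(a - 3)*(a - 2)*(a - 4)
(2) = (t)*(t^3 - 3*t^2 - t + 3) = t*(t + 1)*(t^2 - 4*t + 3) = t*(t - 3)*(t + 1)*(t - 1)
(3) = (k + 2)*(k^2 - 9*k + 20) = (k - 4)*(k + 2)*(k - 5)
(4) = (g + 4)*(g^3 + 4*g^2 + g - 6) = (g + 2)*(g + 4)*(g^2 + 2*g - 3) = (g - 1)*(g + 2)*(g + 4)*(g + 3)
(5) = (h)*(h^2 - 4) = h*(h + 2)*(h - 2)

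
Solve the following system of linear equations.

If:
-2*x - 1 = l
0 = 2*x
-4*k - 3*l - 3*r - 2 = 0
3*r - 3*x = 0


Then:
k = 1/4
l = -1
r = 0
x = 0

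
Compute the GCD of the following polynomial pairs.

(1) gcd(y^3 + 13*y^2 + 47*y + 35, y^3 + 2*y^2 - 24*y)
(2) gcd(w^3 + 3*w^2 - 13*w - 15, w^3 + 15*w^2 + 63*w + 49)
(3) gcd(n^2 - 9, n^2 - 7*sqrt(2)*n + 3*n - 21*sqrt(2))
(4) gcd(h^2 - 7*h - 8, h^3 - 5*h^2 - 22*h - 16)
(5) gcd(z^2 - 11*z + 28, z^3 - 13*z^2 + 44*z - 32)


(1) = 1
(2) = gcd((w - 3)*(w + 1)*(w + 5), (w + 1)*(w + 7)^2) = w + 1
(3) = gcd((n - 3)*(n + 3), (n + 3)*(n - 7*sqrt(2))) = n + 3
(4) = gcd((h - 8)*(h + 1), (h - 8)*(h + 1)*(h + 2)) = h^2 - 7*h - 8
(5) = gcd((z - 7)*(z - 4), (z - 8)*(z - 4)*(z - 1)) = z - 4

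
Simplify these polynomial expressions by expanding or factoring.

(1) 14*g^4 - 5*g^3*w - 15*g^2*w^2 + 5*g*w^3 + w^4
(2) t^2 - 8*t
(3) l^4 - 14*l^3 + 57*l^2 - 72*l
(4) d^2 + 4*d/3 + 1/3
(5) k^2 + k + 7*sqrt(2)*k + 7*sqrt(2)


(1) = (-2*g + w)*(-g + w)*(g + w)*(7*g + w)
(2) = t*(t - 8)
(3) = l*(l - 8)*(l - 3)^2
(4) = (d + 1/3)*(d + 1)
(5) = (k + 1)*(k + 7*sqrt(2))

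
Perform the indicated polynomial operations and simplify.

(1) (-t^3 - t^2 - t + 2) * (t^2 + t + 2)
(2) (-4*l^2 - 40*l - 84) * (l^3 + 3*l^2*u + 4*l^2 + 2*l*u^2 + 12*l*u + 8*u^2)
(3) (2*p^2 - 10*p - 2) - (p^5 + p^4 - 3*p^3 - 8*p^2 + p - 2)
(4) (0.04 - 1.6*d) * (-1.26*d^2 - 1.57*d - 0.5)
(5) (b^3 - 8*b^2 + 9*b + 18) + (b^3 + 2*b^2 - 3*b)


(1) = -t^5 - 2*t^4 - 4*t^3 - t^2 + 4
(2) = -4*l^5 - 12*l^4*u - 56*l^4 - 8*l^3*u^2 - 168*l^3*u - 244*l^3 - 112*l^2*u^2 - 732*l^2*u - 336*l^2 - 488*l*u^2 - 1008*l*u - 672*u^2
(3) = -p^5 - p^4 + 3*p^3 + 10*p^2 - 11*p
(4) = 2.016*d^3 + 2.4616*d^2 + 0.7372*d - 0.02
(5) = 2*b^3 - 6*b^2 + 6*b + 18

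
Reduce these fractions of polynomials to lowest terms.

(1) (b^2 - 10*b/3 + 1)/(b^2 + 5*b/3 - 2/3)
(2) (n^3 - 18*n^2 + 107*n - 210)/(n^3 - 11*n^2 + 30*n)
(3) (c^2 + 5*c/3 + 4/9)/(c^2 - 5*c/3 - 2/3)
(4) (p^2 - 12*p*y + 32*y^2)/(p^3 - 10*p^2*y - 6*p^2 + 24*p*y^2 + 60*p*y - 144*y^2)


(1) = (b - 3)/(b + 2)
(2) = (n - 7)/n
(3) = (3*c + 4)/(3*c - 6)
(4) = (-p + 8*y)/(-p^2 + 6*p*y + 6*p - 36*y)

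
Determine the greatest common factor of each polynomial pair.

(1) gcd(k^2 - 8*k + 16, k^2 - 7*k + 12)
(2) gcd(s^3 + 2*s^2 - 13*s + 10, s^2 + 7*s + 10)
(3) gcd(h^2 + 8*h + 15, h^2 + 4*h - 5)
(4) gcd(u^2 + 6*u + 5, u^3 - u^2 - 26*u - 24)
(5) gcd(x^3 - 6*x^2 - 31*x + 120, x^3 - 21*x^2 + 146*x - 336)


(1) = gcd((k - 4)^2, (k - 4)*(k - 3)) = k - 4
(2) = gcd((s - 2)*(s - 1)*(s + 5), (s + 2)*(s + 5)) = s + 5
(3) = gcd((h + 3)*(h + 5), (h - 1)*(h + 5)) = h + 5
(4) = u + 1
(5) = x - 8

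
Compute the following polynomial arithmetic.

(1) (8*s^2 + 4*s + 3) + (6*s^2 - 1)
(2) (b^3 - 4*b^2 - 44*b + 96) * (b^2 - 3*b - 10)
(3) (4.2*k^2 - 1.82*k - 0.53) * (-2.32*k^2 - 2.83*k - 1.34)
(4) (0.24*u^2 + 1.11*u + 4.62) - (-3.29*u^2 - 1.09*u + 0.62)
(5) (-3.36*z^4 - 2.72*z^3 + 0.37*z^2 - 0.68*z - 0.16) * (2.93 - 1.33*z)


(1) = 14*s^2 + 4*s + 2
(2) = b^5 - 7*b^4 - 42*b^3 + 268*b^2 + 152*b - 960
(3) = -9.744*k^4 - 7.6636*k^3 + 0.7522*k^2 + 3.9387*k + 0.7102
(4) = 3.53*u^2 + 2.2*u + 4.0
(5) = 4.4688*z^5 - 6.2272*z^4 - 8.4617*z^3 + 1.9885*z^2 - 1.7796*z - 0.4688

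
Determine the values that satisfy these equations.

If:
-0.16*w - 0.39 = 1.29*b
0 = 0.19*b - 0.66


Then:
b = 3.47
w = -30.44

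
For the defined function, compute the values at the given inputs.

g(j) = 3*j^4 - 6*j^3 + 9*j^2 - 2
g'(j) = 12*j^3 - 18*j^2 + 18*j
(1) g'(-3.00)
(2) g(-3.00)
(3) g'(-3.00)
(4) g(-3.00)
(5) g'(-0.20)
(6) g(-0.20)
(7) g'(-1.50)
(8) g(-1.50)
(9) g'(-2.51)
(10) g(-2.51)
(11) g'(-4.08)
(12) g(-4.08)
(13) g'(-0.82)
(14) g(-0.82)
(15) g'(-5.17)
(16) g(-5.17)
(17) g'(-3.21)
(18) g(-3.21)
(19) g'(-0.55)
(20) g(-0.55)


(1) = -540.00
(2) = 484.00
(3) = -540.00
(4) = 484.00
(5) = -4.42
(6) = -1.59
(7) = -108.00
(8) = 53.69
(9) = -348.34
(10) = 268.65
(11) = -1188.08
(12) = 1386.63
(13) = -33.48
(14) = 8.72
(15) = -2232.44
(16) = 3210.99
(17) = -640.17
(18) = 607.72
(19) = -17.34
(20) = 2.00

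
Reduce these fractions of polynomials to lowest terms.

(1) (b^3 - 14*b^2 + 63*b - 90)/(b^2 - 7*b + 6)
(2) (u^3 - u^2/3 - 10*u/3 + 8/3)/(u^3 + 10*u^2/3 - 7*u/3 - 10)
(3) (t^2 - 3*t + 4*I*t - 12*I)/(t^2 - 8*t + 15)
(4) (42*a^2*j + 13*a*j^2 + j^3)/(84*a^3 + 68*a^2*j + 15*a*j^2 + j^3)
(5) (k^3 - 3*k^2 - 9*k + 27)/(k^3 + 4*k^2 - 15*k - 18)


(1) = (b^2 - 8*b + 15)/(b - 1)
(2) = (3*u^2 - 7*u + 4)/(3*u^2 + 4*u - 15)
(3) = (t + 4*I)/(t - 5)
(4) = j/(2*a + j)
(5) = (k^2 - 9)/(k^2 + 7*k + 6)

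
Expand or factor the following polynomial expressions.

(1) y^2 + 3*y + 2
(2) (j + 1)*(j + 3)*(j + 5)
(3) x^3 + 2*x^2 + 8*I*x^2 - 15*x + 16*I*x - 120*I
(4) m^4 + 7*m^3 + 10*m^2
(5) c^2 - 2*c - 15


(1) = (y + 1)*(y + 2)
(2) = j^3 + 9*j^2 + 23*j + 15
(3) = (x - 3)*(x + 5)*(x + 8*I)
(4) = m^2*(m + 2)*(m + 5)
(5) = (c - 5)*(c + 3)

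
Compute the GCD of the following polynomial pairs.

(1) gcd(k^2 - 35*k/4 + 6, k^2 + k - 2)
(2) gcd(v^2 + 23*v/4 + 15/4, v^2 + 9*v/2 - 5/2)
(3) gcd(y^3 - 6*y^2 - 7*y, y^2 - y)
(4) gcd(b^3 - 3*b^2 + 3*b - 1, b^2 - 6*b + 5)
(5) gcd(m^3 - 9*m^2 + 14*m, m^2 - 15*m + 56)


(1) = gcd((k - 8)*(k - 3/4), (k - 1)*(k + 2)) = 1
(2) = v + 5
(3) = gcd(y*(y - 7)*(y + 1), y*(y - 1)) = y
(4) = gcd((b - 1)^3, (b - 5)*(b - 1)) = b - 1
(5) = m - 7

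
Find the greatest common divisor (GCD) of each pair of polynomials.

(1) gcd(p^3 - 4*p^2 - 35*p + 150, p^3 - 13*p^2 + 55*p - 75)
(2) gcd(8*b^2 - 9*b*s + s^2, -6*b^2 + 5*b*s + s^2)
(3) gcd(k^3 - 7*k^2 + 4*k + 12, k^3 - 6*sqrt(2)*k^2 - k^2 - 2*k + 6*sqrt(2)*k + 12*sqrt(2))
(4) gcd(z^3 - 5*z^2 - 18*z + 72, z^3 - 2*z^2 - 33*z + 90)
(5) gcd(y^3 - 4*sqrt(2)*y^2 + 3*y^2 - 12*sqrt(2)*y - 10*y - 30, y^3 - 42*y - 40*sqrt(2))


(1) = p^2 - 10*p + 25
(2) = gcd((-8*b + s)*(-b + s), (-b + s)*(6*b + s)) = -b + s
(3) = k^2 - k - 2
(4) = gcd((z - 6)*(z - 3)*(z + 4), (z - 5)*(z - 3)*(z + 6)) = z - 3
(5) = gcd((y + 3)*(y - 5*sqrt(2))*(y + sqrt(2)), (y - 5*sqrt(2))*(y + sqrt(2))*(y + 4*sqrt(2))) = y^2 - 4*sqrt(2)*y - 10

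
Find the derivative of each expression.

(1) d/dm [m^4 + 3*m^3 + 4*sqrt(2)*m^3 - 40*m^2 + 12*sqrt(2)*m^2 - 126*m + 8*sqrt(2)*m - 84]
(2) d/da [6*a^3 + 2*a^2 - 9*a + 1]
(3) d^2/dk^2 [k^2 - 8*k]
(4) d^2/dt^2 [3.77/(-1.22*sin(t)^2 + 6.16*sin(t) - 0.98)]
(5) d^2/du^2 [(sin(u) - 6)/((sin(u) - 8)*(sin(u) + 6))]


(1) = 4*m^3 + 9*m^2 + 12*sqrt(2)*m^2 - 80*m + 24*sqrt(2)*m - 126 + 8*sqrt(2)
(2) = 18*a^2 + 4*a - 9
(3) = 2
(4) = (22.445072*sin(t)^4 - 84.996912*sin(t)^3 + 91.357656*sin(t)^2 + 192.75256*sin(t) - 277.095)/(1.22*sin(t)^2 - 6.16*sin(t) + 0.98)^3
(5) = (-sin(u)^5 + 22*sin(u)^4 - 322*sin(u)^3 + 1236*sin(u)^2 - 2520*sin(u) - 816)/((sin(u) - 8)^3*(sin(u) + 6)^3)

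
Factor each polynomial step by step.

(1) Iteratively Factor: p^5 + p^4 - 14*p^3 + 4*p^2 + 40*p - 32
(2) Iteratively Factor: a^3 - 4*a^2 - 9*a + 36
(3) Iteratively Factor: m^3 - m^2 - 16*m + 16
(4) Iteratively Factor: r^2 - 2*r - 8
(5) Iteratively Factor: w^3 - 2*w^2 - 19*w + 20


(1) = (p + 4)*(p^4 - 3*p^3 - 2*p^2 + 12*p - 8) = (p + 2)*(p + 4)*(p^3 - 5*p^2 + 8*p - 4) = (p - 2)*(p + 2)*(p + 4)*(p^2 - 3*p + 2) = (p - 2)^2*(p + 2)*(p + 4)*(p - 1)
(2) = (a - 4)*(a^2 - 9) = (a - 4)*(a - 3)*(a + 3)
(3) = (m + 4)*(m^2 - 5*m + 4) = (m - 1)*(m + 4)*(m - 4)
(4) = (r - 4)*(r + 2)
(5) = (w - 5)*(w^2 + 3*w - 4) = (w - 5)*(w - 1)*(w + 4)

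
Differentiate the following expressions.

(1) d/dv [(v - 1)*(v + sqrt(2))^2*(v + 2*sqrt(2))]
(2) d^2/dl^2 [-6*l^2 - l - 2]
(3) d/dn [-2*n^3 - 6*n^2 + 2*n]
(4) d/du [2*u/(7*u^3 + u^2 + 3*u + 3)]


(1) = 4*v^3 - 3*v^2 + 12*sqrt(2)*v^2 - 8*sqrt(2)*v + 20*v - 10 + 4*sqrt(2)
(2) = -12
(3) = -6*n^2 - 12*n + 2
(4) = 2*(-14*u^3 - u^2 + 3)/(49*u^6 + 14*u^5 + 43*u^4 + 48*u^3 + 15*u^2 + 18*u + 9)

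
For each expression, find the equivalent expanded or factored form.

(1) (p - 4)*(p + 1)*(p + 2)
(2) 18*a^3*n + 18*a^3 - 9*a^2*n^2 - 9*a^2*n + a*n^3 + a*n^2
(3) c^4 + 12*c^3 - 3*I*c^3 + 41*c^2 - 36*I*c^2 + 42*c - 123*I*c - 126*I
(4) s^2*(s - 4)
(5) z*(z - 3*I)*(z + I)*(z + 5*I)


(1) = p^3 - p^2 - 10*p - 8
(2) = (-6*a + n)*(-3*a + n)*(a*n + a)
(3) = (c + 2)*(c + 3)*(c + 7)*(c - 3*I)
(4) = s^3 - 4*s^2
(5) = z^4 + 3*I*z^3 + 13*z^2 + 15*I*z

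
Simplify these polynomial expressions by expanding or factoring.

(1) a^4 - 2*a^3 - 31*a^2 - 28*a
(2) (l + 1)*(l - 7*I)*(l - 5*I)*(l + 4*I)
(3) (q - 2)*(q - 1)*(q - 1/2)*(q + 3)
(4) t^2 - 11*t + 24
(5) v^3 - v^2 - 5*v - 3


(1) = a*(a - 7)*(a + 1)*(a + 4)
(2) = l^4 + l^3 - 8*I*l^3 + 13*l^2 - 8*I*l^2 + 13*l - 140*I*l - 140*I
(3) = q^4 - q^3/2 - 7*q^2 + 19*q/2 - 3
(4) = (t - 8)*(t - 3)
(5) = (v - 3)*(v + 1)^2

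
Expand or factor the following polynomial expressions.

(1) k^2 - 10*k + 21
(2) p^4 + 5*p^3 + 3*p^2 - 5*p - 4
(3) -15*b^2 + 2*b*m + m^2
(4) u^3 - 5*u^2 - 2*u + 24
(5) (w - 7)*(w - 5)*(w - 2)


(1) = (k - 7)*(k - 3)
(2) = (p - 1)*(p + 1)^2*(p + 4)
(3) = (-3*b + m)*(5*b + m)
(4) = (u - 4)*(u - 3)*(u + 2)
(5) = w^3 - 14*w^2 + 59*w - 70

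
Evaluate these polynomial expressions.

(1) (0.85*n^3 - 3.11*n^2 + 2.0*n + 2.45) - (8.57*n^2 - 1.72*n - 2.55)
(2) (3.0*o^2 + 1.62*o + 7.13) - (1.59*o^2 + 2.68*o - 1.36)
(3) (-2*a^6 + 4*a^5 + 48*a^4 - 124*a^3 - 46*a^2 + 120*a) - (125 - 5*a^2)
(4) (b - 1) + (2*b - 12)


(1) = 0.85*n^3 - 11.68*n^2 + 3.72*n + 5.0
(2) = 1.41*o^2 - 1.06*o + 8.49
(3) = -2*a^6 + 4*a^5 + 48*a^4 - 124*a^3 - 41*a^2 + 120*a - 125
(4) = 3*b - 13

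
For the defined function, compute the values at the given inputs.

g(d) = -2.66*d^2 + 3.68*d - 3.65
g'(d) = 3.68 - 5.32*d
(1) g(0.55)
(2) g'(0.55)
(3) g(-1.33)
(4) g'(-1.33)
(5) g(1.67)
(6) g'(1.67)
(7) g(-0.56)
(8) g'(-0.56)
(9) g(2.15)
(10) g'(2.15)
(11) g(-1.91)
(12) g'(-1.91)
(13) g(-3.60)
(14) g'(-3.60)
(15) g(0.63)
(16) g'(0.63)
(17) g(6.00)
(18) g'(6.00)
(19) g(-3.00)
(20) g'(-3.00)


(1) = -2.43
(2) = 0.75
(3) = -13.25
(4) = 10.76
(5) = -4.92
(6) = -5.20
(7) = -6.54
(8) = 6.66
(9) = -8.03
(10) = -7.76
(11) = -20.38
(12) = 13.84
(13) = -51.37
(14) = 22.83
(15) = -2.39
(16) = 0.33
(17) = -77.33
(18) = -28.24
(19) = -38.63
(20) = 19.64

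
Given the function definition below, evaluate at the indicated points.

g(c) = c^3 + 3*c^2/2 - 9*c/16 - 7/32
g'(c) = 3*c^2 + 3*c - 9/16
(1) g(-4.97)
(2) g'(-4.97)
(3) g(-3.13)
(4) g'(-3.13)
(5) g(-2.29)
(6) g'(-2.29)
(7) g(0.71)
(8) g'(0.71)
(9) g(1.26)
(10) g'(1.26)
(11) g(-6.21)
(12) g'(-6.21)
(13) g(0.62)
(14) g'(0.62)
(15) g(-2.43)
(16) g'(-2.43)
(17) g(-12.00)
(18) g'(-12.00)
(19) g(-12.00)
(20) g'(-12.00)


(1) = -83.14
(2) = 58.63
(3) = -14.43
(4) = 19.44
(5) = -3.07
(6) = 8.30
(7) = 0.50
(8) = 3.08
(9) = 3.45
(10) = 7.98
(11) = -178.36
(12) = 96.50
(13) = 0.25
(14) = 2.45
(15) = -4.34
(16) = 9.86
(17) = -1505.47
(18) = 395.44
(19) = -1505.47
(20) = 395.44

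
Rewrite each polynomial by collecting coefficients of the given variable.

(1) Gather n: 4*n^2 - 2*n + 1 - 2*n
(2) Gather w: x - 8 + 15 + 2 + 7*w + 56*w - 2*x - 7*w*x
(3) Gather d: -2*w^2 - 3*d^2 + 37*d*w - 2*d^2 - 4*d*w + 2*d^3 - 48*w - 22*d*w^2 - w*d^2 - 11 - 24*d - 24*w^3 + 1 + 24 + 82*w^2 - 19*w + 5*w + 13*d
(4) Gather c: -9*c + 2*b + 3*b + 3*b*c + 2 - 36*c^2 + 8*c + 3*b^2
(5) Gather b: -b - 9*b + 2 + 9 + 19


(1) = 4*n^2 - 4*n + 1
(2) = w*(63 - 7*x) - x + 9
(3) = 2*d^3 + d^2*(-w - 5) + d*(-22*w^2 + 33*w - 11) - 24*w^3 + 80*w^2 - 62*w + 14
(4) = 3*b^2 + 5*b - 36*c^2 + c*(3*b - 1) + 2
(5) = 30 - 10*b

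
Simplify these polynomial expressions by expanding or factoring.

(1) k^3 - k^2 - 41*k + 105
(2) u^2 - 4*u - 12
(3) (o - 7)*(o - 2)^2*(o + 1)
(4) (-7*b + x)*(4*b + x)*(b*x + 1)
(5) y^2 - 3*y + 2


(1) = (k - 5)*(k - 3)*(k + 7)
(2) = (u - 6)*(u + 2)
(3) = o^4 - 10*o^3 + 21*o^2 + 4*o - 28
(4) = -28*b^3*x - 3*b^2*x^2 - 28*b^2 + b*x^3 - 3*b*x + x^2
(5) = (y - 2)*(y - 1)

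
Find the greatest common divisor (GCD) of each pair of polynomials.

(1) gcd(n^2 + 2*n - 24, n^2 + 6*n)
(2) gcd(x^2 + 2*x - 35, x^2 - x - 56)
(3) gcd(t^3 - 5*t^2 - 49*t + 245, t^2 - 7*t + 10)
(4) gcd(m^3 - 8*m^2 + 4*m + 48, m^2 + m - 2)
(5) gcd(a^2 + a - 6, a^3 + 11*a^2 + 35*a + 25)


(1) = gcd((n - 4)*(n + 6), n*(n + 6)) = n + 6
(2) = gcd((x - 5)*(x + 7), (x - 8)*(x + 7)) = x + 7
(3) = t - 5
(4) = m + 2
(5) = gcd((a - 2)*(a + 3), (a + 1)*(a + 5)^2) = 1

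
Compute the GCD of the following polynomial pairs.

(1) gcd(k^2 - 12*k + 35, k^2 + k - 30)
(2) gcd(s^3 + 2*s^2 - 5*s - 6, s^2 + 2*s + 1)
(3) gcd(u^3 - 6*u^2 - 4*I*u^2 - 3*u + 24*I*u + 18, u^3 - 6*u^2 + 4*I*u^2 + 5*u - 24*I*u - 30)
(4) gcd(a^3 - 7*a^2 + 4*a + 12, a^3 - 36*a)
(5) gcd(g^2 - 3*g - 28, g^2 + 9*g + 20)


(1) = k - 5
(2) = gcd((s - 2)*(s + 1)*(s + 3), (s + 1)^2) = s + 1
(3) = u^2 + u*(-6 - I) + 6*I
(4) = gcd((a - 6)*(a - 2)*(a + 1), a*(a - 6)*(a + 6)) = a - 6
(5) = gcd((g - 7)*(g + 4), (g + 4)*(g + 5)) = g + 4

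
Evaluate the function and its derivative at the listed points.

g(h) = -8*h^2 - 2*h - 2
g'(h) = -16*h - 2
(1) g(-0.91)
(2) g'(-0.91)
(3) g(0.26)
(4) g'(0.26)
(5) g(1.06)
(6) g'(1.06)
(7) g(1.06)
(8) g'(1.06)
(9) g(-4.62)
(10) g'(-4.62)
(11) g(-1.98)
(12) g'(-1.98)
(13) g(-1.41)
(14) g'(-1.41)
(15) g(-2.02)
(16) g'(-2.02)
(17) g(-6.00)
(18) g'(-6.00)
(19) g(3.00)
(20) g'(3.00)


(1) = -6.80
(2) = 12.56
(3) = -3.06
(4) = -6.16
(5) = -13.11
(6) = -18.96
(7) = -13.11
(8) = -18.96
(9) = -163.52
(10) = 71.92
(11) = -29.40
(12) = 29.68
(13) = -15.08
(14) = 20.56
(15) = -30.60
(16) = 30.32
(17) = -278.00
(18) = 94.00
(19) = -80.00
(20) = -50.00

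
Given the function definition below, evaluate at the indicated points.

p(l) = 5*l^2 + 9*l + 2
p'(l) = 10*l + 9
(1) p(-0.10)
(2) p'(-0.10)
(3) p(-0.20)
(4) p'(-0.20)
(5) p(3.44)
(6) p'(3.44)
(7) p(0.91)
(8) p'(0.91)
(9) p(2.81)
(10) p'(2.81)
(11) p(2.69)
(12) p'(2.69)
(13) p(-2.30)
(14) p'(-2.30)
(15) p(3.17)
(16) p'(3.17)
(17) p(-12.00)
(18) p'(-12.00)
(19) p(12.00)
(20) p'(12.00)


(1) = 1.15
(2) = 8.00
(3) = 0.40
(4) = 7.00
(5) = 92.13
(6) = 43.40
(7) = 14.33
(8) = 18.10
(9) = 66.77
(10) = 37.10
(11) = 62.39
(12) = 35.90
(13) = 7.75
(14) = -14.00
(15) = 80.77
(16) = 40.70
(17) = 614.00
(18) = -111.00
(19) = 830.00
(20) = 129.00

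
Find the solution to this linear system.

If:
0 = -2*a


Then:
a = 0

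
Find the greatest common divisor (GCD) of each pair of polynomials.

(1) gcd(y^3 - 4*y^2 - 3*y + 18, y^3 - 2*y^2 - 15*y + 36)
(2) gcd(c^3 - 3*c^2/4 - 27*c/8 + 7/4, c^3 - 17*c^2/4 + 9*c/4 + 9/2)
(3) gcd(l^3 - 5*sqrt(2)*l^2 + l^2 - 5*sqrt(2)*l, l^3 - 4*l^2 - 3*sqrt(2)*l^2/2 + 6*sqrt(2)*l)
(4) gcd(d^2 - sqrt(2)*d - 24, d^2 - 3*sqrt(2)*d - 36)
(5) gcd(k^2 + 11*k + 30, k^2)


(1) = gcd((y - 3)^2*(y + 2), (y - 3)^2*(y + 4)) = y^2 - 6*y + 9
(2) = gcd((c - 2)*(c - 1/2)*(c + 7/4), (c - 3)*(c - 2)*(c + 3/4)) = c - 2
(3) = gcd(l*(l + 1)*(l - 5*sqrt(2)), l*(l - 4)*(l - 3*sqrt(2)/2)) = l
(4) = d + 3*sqrt(2)
(5) = gcd((k + 5)*(k + 6), k^2) = 1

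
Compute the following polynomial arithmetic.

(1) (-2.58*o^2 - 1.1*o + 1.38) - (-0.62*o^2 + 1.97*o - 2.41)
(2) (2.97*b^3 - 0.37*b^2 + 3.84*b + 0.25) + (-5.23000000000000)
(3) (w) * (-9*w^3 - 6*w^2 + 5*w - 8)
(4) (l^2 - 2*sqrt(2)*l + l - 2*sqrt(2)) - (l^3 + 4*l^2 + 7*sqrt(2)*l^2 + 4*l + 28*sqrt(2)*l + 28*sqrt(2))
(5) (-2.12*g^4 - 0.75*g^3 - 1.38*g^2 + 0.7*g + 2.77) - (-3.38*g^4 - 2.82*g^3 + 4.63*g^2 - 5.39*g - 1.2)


(1) = -1.96*o^2 - 3.07*o + 3.79
(2) = 2.97*b^3 - 0.37*b^2 + 3.84*b - 4.98
(3) = -9*w^4 - 6*w^3 + 5*w^2 - 8*w
(4) = -l^3 - 7*sqrt(2)*l^2 - 3*l^2 - 30*sqrt(2)*l - 3*l - 30*sqrt(2)
(5) = 1.26*g^4 + 2.07*g^3 - 6.01*g^2 + 6.09*g + 3.97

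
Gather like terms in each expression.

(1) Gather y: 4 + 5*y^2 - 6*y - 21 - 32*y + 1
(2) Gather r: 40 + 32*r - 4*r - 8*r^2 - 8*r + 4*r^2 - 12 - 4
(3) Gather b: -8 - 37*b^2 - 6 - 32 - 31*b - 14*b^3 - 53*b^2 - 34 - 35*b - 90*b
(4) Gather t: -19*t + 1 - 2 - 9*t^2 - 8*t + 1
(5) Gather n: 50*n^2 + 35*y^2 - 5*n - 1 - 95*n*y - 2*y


(1) = 5*y^2 - 38*y - 16
(2) = -4*r^2 + 20*r + 24
(3) = -14*b^3 - 90*b^2 - 156*b - 80
(4) = -9*t^2 - 27*t
(5) = 50*n^2 + n*(-95*y - 5) + 35*y^2 - 2*y - 1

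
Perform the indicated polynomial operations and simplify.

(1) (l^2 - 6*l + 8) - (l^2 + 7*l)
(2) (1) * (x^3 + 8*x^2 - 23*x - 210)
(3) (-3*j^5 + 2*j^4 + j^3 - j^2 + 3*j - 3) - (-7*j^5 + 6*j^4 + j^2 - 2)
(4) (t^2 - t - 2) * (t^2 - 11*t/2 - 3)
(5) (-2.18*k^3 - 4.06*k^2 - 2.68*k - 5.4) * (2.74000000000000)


(1) = 8 - 13*l
(2) = x^3 + 8*x^2 - 23*x - 210
(3) = 4*j^5 - 4*j^4 + j^3 - 2*j^2 + 3*j - 1
(4) = t^4 - 13*t^3/2 + t^2/2 + 14*t + 6
(5) = -5.9732*k^3 - 11.1244*k^2 - 7.3432*k - 14.796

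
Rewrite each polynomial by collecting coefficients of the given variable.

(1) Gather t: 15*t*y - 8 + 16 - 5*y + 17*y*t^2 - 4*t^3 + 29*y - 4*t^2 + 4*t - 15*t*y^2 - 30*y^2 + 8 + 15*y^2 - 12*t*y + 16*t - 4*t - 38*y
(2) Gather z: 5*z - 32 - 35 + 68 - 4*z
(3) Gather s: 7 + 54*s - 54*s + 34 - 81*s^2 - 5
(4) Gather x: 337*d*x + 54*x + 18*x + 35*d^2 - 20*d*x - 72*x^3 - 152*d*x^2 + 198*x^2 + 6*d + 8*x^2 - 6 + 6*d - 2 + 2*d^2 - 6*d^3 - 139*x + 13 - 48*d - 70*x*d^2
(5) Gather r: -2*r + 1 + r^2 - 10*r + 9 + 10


(1) = -4*t^3 + t^2*(17*y - 4) + t*(-15*y^2 + 3*y + 16) - 15*y^2 - 14*y + 16
(2) = z + 1
(3) = 36 - 81*s^2
(4) = -6*d^3 + 37*d^2 - 36*d - 72*x^3 + x^2*(206 - 152*d) + x*(-70*d^2 + 317*d - 67) + 5
(5) = r^2 - 12*r + 20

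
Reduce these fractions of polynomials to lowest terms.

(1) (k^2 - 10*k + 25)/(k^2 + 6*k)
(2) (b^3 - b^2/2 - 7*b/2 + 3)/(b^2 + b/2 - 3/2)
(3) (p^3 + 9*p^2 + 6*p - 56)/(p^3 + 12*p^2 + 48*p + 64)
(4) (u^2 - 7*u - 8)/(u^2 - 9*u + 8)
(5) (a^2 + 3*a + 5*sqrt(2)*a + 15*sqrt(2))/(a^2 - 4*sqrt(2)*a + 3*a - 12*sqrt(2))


(1) = (k^2 - 10*k + 25)/(k^2 + 6*k)
(2) = (2*b^2 + b - 6)/(2*b + 3)
(3) = (p^2 + 5*p - 14)/(p^2 + 8*p + 16)
(4) = (u + 1)/(u - 1)
(5) = (a + 5*sqrt(2))/(a - 4*sqrt(2))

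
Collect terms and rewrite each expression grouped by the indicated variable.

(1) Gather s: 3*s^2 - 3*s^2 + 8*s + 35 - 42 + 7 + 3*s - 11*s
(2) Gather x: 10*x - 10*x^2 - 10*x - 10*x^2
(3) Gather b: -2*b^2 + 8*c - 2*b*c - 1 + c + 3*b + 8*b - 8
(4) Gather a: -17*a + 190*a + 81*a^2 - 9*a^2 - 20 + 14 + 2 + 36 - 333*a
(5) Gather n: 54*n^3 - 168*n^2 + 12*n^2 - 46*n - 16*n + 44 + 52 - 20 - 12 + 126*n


(1) = 0
(2) = -20*x^2
(3) = -2*b^2 + b*(11 - 2*c) + 9*c - 9
(4) = 72*a^2 - 160*a + 32
(5) = 54*n^3 - 156*n^2 + 64*n + 64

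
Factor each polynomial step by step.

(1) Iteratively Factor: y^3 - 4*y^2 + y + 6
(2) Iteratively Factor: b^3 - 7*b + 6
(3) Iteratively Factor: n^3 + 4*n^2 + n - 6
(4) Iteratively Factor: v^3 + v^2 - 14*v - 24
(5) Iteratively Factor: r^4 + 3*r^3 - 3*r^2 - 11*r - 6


(1) = (y + 1)*(y^2 - 5*y + 6) = (y - 3)*(y + 1)*(y - 2)
(2) = (b + 3)*(b^2 - 3*b + 2) = (b - 1)*(b + 3)*(b - 2)
(3) = (n + 2)*(n^2 + 2*n - 3) = (n - 1)*(n + 2)*(n + 3)
(4) = (v - 4)*(v^2 + 5*v + 6) = (v - 4)*(v + 2)*(v + 3)
(5) = (r - 2)*(r^3 + 5*r^2 + 7*r + 3) = (r - 2)*(r + 3)*(r^2 + 2*r + 1) = (r - 2)*(r + 1)*(r + 3)*(r + 1)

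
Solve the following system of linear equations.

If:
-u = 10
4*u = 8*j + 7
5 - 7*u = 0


Then:
No Solution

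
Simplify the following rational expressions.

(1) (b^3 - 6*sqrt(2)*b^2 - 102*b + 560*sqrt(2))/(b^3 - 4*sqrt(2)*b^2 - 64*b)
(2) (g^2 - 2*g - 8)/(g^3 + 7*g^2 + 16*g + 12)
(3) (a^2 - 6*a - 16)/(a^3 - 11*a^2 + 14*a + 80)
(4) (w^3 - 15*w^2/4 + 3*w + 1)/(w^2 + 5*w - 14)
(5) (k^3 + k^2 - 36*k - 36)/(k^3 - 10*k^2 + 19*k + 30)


(1) = (b^2 + 2*sqrt(2)*b - 70)/(b^2 + 4*sqrt(2)*b)
(2) = (g - 4)/(g^2 + 5*g + 6)
(3) = 1/(a - 5)
(4) = (4*w^2 - 7*w - 2)/(4*w + 28)
(5) = (k + 6)/(k - 5)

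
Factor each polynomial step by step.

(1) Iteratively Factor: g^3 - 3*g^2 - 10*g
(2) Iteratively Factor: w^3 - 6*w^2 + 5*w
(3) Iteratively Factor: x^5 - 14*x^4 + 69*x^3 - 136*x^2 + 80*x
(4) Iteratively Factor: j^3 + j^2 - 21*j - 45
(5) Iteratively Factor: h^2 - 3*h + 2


(1) = (g + 2)*(g^2 - 5*g) = (g - 5)*(g + 2)*(g)
(2) = (w - 1)*(w^2 - 5*w) = w*(w - 1)*(w - 5)
(3) = (x - 4)*(x^4 - 10*x^3 + 29*x^2 - 20*x) = (x - 4)*(x - 1)*(x^3 - 9*x^2 + 20*x) = (x - 4)^2*(x - 1)*(x^2 - 5*x) = x*(x - 4)^2*(x - 1)*(x - 5)
(4) = (j - 5)*(j^2 + 6*j + 9) = (j - 5)*(j + 3)*(j + 3)
(5) = (h - 1)*(h - 2)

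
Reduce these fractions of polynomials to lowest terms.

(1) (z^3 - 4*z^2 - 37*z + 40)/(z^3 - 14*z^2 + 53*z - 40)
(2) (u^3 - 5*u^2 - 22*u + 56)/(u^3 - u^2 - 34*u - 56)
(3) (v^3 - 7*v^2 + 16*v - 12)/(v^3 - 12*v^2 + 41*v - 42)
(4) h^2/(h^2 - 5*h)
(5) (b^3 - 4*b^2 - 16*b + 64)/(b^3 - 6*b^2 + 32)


(1) = (z + 5)/(z - 5)
(2) = (u - 2)/(u + 2)
(3) = (v - 2)/(v - 7)
(4) = h/(h - 5)
(5) = (b + 4)/(b + 2)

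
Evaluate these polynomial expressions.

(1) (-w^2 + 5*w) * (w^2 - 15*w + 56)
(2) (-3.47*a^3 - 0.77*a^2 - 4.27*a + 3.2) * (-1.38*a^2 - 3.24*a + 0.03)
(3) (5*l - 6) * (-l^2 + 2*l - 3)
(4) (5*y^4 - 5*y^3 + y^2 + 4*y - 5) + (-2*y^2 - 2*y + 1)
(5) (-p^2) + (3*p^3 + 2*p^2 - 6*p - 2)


(1) = -w^4 + 20*w^3 - 131*w^2 + 280*w
(2) = 4.7886*a^5 + 12.3054*a^4 + 8.2833*a^3 + 9.3957*a^2 - 10.4961*a + 0.096
(3) = -5*l^3 + 16*l^2 - 27*l + 18
(4) = 5*y^4 - 5*y^3 - y^2 + 2*y - 4
(5) = 3*p^3 + p^2 - 6*p - 2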